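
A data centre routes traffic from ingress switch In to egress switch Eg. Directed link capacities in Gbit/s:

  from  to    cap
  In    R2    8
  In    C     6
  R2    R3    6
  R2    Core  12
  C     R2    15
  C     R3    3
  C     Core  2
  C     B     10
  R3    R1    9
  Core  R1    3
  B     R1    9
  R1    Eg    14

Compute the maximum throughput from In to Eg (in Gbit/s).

14

Augment In→R2→R3→R1→Eg: bottleneck 6, flow now 6.
Augment In→R2→Core→R1→Eg: bottleneck 2, flow now 8.
Augment In→C→R3→R1→Eg: bottleneck 3, flow now 11.
Augment In→C→Core→R1→Eg: bottleneck 1, flow now 12.
Augment In→C→B→R1→Eg: bottleneck 2, flow now 14.
No augmenting path remains; maximum flow = 14.
In the residual graph, reachable from In: {In}.
Min-cut edges: In→R2 (8), In→C (6); capacity 8 + 6 = 14.
This cut is saturated, so no flow can exceed 14.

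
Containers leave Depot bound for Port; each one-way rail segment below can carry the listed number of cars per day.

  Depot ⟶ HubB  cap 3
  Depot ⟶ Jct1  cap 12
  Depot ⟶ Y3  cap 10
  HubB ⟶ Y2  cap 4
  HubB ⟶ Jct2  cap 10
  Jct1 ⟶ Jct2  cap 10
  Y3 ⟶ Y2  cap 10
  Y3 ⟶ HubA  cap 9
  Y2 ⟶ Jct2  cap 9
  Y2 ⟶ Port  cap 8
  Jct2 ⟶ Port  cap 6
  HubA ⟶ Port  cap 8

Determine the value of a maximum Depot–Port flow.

Augment Depot→HubB→Y2→Port: bottleneck 3, flow now 3.
Augment Depot→Jct1→Jct2→Port: bottleneck 6, flow now 9.
Augment Depot→Y3→Y2→Port: bottleneck 5, flow now 14.
Augment Depot→Y3→HubA→Port: bottleneck 5, flow now 19.
No augmenting path remains; maximum flow = 19.
In the residual graph, reachable from Depot: {Depot, Jct1, Jct2}.
Min-cut edges: Depot→HubB (3), Depot→Y3 (10), Jct2→Port (6); capacity 3 + 10 + 6 = 19.
This cut is saturated, so no flow can exceed 19.

19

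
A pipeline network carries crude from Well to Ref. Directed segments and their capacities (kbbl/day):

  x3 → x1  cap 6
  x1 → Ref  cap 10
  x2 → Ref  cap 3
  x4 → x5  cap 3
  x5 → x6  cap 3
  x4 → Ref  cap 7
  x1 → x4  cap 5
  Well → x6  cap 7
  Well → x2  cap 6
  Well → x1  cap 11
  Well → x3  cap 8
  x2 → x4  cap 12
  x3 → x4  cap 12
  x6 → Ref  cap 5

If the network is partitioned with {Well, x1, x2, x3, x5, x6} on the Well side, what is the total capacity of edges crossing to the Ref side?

Edges leaving {Well, x1, x2, x3, x5, x6}: x1→x4 (5), x1→Ref (10), x2→x4 (12), x2→Ref (3), x3→x4 (12), x6→Ref (5).
Cut capacity = 5 + 10 + 12 + 3 + 12 + 5 = 47.

47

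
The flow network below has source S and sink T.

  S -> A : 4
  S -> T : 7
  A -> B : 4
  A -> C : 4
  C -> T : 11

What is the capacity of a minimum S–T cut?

Augment S→T: bottleneck 7, flow now 7.
Augment S→A→C→T: bottleneck 4, flow now 11.
No augmenting path remains; maximum flow = 11.
By max-flow min-cut, the minimum cut capacity equals the max flow.
In the residual graph, reachable from S: {S}.
Min-cut edges: S→A (4), S→T (7); capacity 4 + 7 = 11.

11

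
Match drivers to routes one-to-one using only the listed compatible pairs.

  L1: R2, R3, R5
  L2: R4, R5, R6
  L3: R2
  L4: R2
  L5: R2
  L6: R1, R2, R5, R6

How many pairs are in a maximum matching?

Unit-capacity flow: source→left, listed edges, right→sink; max matching = max flow.
Augmenting path L1→R2 (+1); matched 1.
Augmenting path L2→R4 (+1); matched 2.
Augmenting path L6→R1 (+1); matched 3.
Augmenting path L3→R2→L1→R3 (+1); matched 4.
No augmenting path remains; maximum matching = 4.
König certificate: {L1, L2, L6, R2} is a vertex cover of size 4 (every listed pair touches it), so no matching can be larger.

4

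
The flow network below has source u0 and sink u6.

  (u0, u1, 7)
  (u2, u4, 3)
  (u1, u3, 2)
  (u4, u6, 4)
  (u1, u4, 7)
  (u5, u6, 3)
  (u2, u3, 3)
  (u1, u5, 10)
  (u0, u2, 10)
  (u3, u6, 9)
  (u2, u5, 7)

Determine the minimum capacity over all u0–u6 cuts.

Augment u0→u1→u3→u6: bottleneck 2, flow now 2.
Augment u0→u1→u4→u6: bottleneck 4, flow now 6.
Augment u0→u1→u5→u6: bottleneck 1, flow now 7.
Augment u0→u2→u3→u6: bottleneck 3, flow now 10.
Augment u0→u2→u5→u6: bottleneck 2, flow now 12.
No augmenting path remains; maximum flow = 12.
By max-flow min-cut, the minimum cut capacity equals the max flow.
In the residual graph, reachable from u0: {u0, u1, u2, u4, u5}.
Min-cut edges: u1→u3 (2), u2→u3 (3), u4→u6 (4), u5→u6 (3); capacity 2 + 3 + 4 + 3 = 12.

12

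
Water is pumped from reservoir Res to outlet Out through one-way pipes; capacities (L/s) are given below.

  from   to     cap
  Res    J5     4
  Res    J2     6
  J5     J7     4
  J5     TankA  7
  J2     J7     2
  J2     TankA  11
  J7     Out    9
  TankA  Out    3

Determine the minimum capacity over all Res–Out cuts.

Augment Res→J5→J7→Out: bottleneck 4, flow now 4.
Augment Res→J2→J7→Out: bottleneck 2, flow now 6.
Augment Res→J2→TankA→Out: bottleneck 3, flow now 9.
No augmenting path remains; maximum flow = 9.
By max-flow min-cut, the minimum cut capacity equals the max flow.
In the residual graph, reachable from Res: {Res, J2, TankA}.
Min-cut edges: Res→J5 (4), J2→J7 (2), TankA→Out (3); capacity 4 + 2 + 3 = 9.

9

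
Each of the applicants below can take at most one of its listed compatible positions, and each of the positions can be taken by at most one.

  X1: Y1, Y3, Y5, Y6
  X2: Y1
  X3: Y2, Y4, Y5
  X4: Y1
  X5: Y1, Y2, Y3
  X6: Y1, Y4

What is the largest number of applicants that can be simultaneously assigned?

5

Unit-capacity flow: source→left, listed edges, right→sink; max matching = max flow.
Augmenting path X1→Y1 (+1); matched 1.
Augmenting path X3→Y2 (+1); matched 2.
Augmenting path X5→Y3 (+1); matched 3.
Augmenting path X6→Y4 (+1); matched 4.
Augmenting path X2→Y1→X1→Y5 (+1); matched 5.
No augmenting path remains; maximum matching = 5.
König certificate: {X1, X3, X5, X6, Y1} is a vertex cover of size 5 (every listed pair touches it), so no matching can be larger.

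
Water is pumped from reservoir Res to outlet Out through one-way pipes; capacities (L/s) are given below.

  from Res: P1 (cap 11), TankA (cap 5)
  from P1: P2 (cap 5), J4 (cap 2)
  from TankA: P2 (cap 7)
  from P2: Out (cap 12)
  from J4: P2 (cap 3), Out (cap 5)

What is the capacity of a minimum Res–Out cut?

12

Augment Res→P1→P2→Out: bottleneck 5, flow now 5.
Augment Res→P1→J4→Out: bottleneck 2, flow now 7.
Augment Res→TankA→P2→Out: bottleneck 5, flow now 12.
No augmenting path remains; maximum flow = 12.
By max-flow min-cut, the minimum cut capacity equals the max flow.
In the residual graph, reachable from Res: {Res, P1}.
Min-cut edges: Res→TankA (5), P1→P2 (5), P1→J4 (2); capacity 5 + 5 + 2 = 12.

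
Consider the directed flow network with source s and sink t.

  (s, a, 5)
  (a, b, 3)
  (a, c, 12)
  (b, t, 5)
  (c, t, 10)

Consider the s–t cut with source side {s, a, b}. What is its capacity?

Edges leaving {s, a, b}: a→c (12), b→t (5).
Cut capacity = 12 + 5 = 17.

17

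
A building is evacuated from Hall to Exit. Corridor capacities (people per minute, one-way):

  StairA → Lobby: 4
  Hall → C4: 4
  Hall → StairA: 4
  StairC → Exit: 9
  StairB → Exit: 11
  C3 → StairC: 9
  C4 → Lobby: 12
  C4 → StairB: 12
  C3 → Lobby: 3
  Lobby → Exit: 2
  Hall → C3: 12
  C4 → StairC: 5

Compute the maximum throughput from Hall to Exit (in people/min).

15

Augment Hall→C3→Lobby→Exit: bottleneck 2, flow now 2.
Augment Hall→C3→StairC→Exit: bottleneck 9, flow now 11.
Augment Hall→C4→StairB→Exit: bottleneck 4, flow now 15.
No augmenting path remains; maximum flow = 15.
In the residual graph, reachable from Hall: {Hall, C3, StairA, Lobby}.
Min-cut edges: Hall→C4 (4), C3→StairC (9), Lobby→Exit (2); capacity 4 + 9 + 2 = 15.
This cut is saturated, so no flow can exceed 15.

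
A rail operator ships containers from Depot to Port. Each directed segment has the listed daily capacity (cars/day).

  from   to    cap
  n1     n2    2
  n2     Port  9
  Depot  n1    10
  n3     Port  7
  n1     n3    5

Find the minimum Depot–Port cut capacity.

Augment Depot→n1→n2→Port: bottleneck 2, flow now 2.
Augment Depot→n1→n3→Port: bottleneck 5, flow now 7.
No augmenting path remains; maximum flow = 7.
By max-flow min-cut, the minimum cut capacity equals the max flow.
In the residual graph, reachable from Depot: {Depot, n1}.
Min-cut edges: n1→n2 (2), n1→n3 (5); capacity 2 + 5 = 7.

7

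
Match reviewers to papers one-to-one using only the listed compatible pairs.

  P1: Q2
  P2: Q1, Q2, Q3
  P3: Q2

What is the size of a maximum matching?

Unit-capacity flow: source→left, listed edges, right→sink; max matching = max flow.
Augmenting path P1→Q2 (+1); matched 1.
Augmenting path P2→Q1 (+1); matched 2.
No augmenting path remains; maximum matching = 2.
König certificate: {P2, Q2} is a vertex cover of size 2 (every listed pair touches it), so no matching can be larger.

2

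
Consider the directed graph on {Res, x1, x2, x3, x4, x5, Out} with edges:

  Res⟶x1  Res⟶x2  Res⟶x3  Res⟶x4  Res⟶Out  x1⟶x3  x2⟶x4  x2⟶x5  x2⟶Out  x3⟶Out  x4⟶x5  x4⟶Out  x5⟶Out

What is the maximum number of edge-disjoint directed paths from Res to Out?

Assign every edge capacity 1; by Menger, the answer equals the max flow.
Path Res→Out (+1); total 1.
Path Res→x2→Out (+1); total 2.
Path Res→x3→Out (+1); total 3.
Path Res→x4→Out (+1); total 4.
No residual Res→Out path; max flow = 4.
Certifying cut of size 4: {Res→Out, Res→x2, Res→x4, x3→Out}.

4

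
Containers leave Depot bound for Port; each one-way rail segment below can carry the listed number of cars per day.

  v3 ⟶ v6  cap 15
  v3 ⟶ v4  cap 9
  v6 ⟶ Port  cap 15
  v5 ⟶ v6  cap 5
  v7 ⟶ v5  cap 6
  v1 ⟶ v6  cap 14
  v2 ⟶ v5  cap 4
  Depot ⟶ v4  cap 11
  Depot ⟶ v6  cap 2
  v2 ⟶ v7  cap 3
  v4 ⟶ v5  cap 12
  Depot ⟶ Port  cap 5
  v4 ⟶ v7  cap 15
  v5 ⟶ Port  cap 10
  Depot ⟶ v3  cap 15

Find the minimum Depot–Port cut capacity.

Augment Depot→Port: bottleneck 5, flow now 5.
Augment Depot→v6→Port: bottleneck 2, flow now 7.
Augment Depot→v3→v6→Port: bottleneck 13, flow now 20.
Augment Depot→v4→v5→Port: bottleneck 10, flow now 30.
No augmenting path remains; maximum flow = 30.
By max-flow min-cut, the minimum cut capacity equals the max flow.
In the residual graph, reachable from Depot: {Depot, v3, v4, v5, v6, v7}.
Min-cut edges: Depot→Port (5), v5→Port (10), v6→Port (15); capacity 5 + 10 + 15 = 30.

30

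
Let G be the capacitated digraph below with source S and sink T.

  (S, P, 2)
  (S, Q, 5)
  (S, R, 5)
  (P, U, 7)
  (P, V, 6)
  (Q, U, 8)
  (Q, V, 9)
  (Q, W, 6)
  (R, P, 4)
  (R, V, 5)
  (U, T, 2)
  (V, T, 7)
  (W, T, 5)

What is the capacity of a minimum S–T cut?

12

Augment S→P→U→T: bottleneck 2, flow now 2.
Augment S→Q→V→T: bottleneck 5, flow now 7.
Augment S→R→V→T: bottleneck 2, flow now 9.
Augment S→R→V→Q→W→T: bottleneck 3, flow now 12. (uses reverse residual edge)
No augmenting path remains; maximum flow = 12.
By max-flow min-cut, the minimum cut capacity equals the max flow.
In the residual graph, reachable from S: {S}.
Min-cut edges: S→P (2), S→Q (5), S→R (5); capacity 2 + 5 + 5 = 12.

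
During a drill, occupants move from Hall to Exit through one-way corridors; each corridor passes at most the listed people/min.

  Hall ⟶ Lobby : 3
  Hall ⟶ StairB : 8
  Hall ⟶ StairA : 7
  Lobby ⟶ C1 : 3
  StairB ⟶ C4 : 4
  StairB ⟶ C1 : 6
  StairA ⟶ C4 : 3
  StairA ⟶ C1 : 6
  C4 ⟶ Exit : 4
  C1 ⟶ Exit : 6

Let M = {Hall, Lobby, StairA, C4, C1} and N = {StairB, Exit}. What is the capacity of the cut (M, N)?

18

Edges leaving {Hall, Lobby, StairA, C4, C1}: Hall→StairB (8), C4→Exit (4), C1→Exit (6).
Cut capacity = 8 + 4 + 6 = 18.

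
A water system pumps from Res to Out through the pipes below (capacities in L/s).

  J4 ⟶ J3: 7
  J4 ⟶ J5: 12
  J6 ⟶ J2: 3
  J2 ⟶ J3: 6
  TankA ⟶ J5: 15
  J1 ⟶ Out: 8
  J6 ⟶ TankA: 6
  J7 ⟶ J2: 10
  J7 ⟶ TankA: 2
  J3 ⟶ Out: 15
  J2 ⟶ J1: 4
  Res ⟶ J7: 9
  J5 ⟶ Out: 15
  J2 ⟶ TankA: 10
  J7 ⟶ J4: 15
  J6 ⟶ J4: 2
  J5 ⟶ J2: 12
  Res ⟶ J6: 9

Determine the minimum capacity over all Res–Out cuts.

18

Augment Res→J6→J4→J5→Out: bottleneck 2, flow now 2.
Augment Res→J6→TankA→J5→Out: bottleneck 6, flow now 8.
Augment Res→J6→J2→J3→Out: bottleneck 1, flow now 9.
Augment Res→J7→J4→J5→Out: bottleneck 7, flow now 16.
Augment Res→J7→J4→J3→Out: bottleneck 2, flow now 18.
No augmenting path remains; maximum flow = 18.
By max-flow min-cut, the minimum cut capacity equals the max flow.
In the residual graph, reachable from Res: {Res}.
Min-cut edges: Res→J6 (9), Res→J7 (9); capacity 9 + 9 = 18.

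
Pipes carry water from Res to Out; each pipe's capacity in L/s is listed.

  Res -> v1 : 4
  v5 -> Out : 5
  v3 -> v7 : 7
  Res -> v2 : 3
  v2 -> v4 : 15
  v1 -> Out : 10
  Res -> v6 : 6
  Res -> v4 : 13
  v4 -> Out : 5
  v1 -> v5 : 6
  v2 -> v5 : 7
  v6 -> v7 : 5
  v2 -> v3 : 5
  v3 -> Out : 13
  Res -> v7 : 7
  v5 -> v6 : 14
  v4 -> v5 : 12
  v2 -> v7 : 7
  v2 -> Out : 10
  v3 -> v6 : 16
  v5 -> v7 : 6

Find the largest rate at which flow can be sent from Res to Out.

17

Augment Res→v1→Out: bottleneck 4, flow now 4.
Augment Res→v2→Out: bottleneck 3, flow now 7.
Augment Res→v4→Out: bottleneck 5, flow now 12.
Augment Res→v4→v5→Out: bottleneck 5, flow now 17.
No augmenting path remains; maximum flow = 17.
In the residual graph, reachable from Res: {Res, v4, v5, v6, v7}.
Min-cut edges: Res→v1 (4), Res→v2 (3), v4→Out (5), v5→Out (5); capacity 4 + 3 + 5 + 5 = 17.
This cut is saturated, so no flow can exceed 17.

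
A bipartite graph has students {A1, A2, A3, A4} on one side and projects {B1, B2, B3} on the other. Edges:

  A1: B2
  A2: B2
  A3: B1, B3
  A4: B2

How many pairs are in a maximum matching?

2

Unit-capacity flow: source→left, listed edges, right→sink; max matching = max flow.
Augmenting path A1→B2 (+1); matched 1.
Augmenting path A3→B1 (+1); matched 2.
No augmenting path remains; maximum matching = 2.
König certificate: {A3, B2} is a vertex cover of size 2 (every listed pair touches it), so no matching can be larger.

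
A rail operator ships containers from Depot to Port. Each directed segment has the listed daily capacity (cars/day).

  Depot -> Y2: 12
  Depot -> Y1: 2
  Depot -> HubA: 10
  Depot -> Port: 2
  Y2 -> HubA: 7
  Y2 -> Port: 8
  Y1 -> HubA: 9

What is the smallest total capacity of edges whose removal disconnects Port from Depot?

Augment Depot→Port: bottleneck 2, flow now 2.
Augment Depot→Y2→Port: bottleneck 8, flow now 10.
No augmenting path remains; maximum flow = 10.
By max-flow min-cut, the minimum cut capacity equals the max flow.
In the residual graph, reachable from Depot: {Depot, Y2, Y1, HubA}.
Min-cut edges: Depot→Port (2), Y2→Port (8); capacity 2 + 8 = 10.

10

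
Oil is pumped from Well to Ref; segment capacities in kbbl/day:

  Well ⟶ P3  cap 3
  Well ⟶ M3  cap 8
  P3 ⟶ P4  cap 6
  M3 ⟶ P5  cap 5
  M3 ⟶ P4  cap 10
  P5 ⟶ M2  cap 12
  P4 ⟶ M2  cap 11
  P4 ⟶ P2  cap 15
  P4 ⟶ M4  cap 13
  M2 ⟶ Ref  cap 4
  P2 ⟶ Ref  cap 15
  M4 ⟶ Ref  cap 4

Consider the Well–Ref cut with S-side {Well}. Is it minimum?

Yes — it is a minimum cut (capacity 11).

Given cut capacity: 3 + 8 = 11.
Augment Well→P3→P4→M2→Ref: bottleneck 3, flow now 3.
Augment Well→M3→P5→M2→Ref: bottleneck 1, flow now 4.
Augment Well→M3→P4→P2→Ref: bottleneck 7, flow now 11.
No augmenting path remains; maximum flow = 11.
Cut capacity 11 equals the max flow, so it is a minimum cut.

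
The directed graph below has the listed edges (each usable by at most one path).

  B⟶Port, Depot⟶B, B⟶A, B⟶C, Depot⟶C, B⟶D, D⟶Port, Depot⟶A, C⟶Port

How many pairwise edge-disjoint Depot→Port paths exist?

2

Assign every edge capacity 1; by Menger, the answer equals the max flow.
Path Depot→B→Port (+1); total 1.
Path Depot→C→Port (+1); total 2.
No residual Depot→Port path; max flow = 2.
Certifying cut of size 2: {Depot→B, Depot→C}.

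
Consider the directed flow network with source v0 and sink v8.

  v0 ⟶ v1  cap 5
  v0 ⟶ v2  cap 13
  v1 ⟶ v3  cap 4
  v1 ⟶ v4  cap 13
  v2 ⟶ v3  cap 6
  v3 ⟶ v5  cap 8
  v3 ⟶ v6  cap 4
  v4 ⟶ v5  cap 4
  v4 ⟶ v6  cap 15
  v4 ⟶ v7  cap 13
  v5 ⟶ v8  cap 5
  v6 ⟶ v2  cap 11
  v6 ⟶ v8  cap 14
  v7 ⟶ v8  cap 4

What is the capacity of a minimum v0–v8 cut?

Augment v0→v1→v3→v5→v8: bottleneck 4, flow now 4.
Augment v0→v1→v4→v5→v8: bottleneck 1, flow now 5.
Augment v0→v2→v3→v6→v8: bottleneck 4, flow now 9.
Augment v0→v2→v3→v1→v4→v6→v8: bottleneck 2, flow now 11. (uses reverse residual edge)
No augmenting path remains; maximum flow = 11.
By max-flow min-cut, the minimum cut capacity equals the max flow.
In the residual graph, reachable from v0: {v0, v2}.
Min-cut edges: v0→v1 (5), v2→v3 (6); capacity 5 + 6 = 11.

11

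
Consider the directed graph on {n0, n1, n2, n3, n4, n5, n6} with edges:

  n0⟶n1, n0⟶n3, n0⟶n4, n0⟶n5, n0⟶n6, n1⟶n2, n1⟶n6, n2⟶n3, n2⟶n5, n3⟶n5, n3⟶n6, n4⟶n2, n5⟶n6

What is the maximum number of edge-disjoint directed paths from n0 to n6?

4

Assign every edge capacity 1; by Menger, the answer equals the max flow.
Path n0→n6 (+1); total 1.
Path n0→n1→n6 (+1); total 2.
Path n0→n3→n6 (+1); total 3.
Path n0→n5→n6 (+1); total 4.
No residual n0→n6 path; max flow = 4.
Certifying cut of size 4: {n0→n1, n0→n6, n3→n6, n5→n6}.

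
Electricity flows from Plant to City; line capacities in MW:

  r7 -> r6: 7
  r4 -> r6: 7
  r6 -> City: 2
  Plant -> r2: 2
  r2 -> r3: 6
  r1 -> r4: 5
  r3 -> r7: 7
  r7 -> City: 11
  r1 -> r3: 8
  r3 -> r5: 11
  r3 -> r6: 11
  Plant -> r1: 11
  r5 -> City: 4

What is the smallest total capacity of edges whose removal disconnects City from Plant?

Augment Plant→r1→r3→r5→City: bottleneck 4, flow now 4.
Augment Plant→r1→r3→r6→City: bottleneck 2, flow now 6.
Augment Plant→r1→r3→r7→City: bottleneck 2, flow now 8.
Augment Plant→r2→r3→r7→City: bottleneck 2, flow now 10.
Augment Plant→r1→r4→r6→r3→r7→City: bottleneck 2, flow now 12. (uses reverse residual edge)
No augmenting path remains; maximum flow = 12.
By max-flow min-cut, the minimum cut capacity equals the max flow.
In the residual graph, reachable from Plant: {Plant, r1, r4, r6}.
Min-cut edges: Plant→r2 (2), r1→r3 (8), r6→City (2); capacity 2 + 8 + 2 = 12.

12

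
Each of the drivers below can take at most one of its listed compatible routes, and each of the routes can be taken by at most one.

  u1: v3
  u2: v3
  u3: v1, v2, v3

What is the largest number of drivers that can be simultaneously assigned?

Unit-capacity flow: source→left, listed edges, right→sink; max matching = max flow.
Augmenting path u1→v3 (+1); matched 1.
Augmenting path u3→v1 (+1); matched 2.
No augmenting path remains; maximum matching = 2.
König certificate: {u3, v3} is a vertex cover of size 2 (every listed pair touches it), so no matching can be larger.

2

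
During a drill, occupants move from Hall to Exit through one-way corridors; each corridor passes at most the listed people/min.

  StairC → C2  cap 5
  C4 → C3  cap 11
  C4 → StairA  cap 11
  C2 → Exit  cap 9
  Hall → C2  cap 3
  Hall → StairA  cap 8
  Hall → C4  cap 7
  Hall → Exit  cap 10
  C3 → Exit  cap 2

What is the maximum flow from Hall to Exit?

15

Augment Hall→Exit: bottleneck 10, flow now 10.
Augment Hall→C2→Exit: bottleneck 3, flow now 13.
Augment Hall→C4→C3→Exit: bottleneck 2, flow now 15.
No augmenting path remains; maximum flow = 15.
In the residual graph, reachable from Hall: {Hall, C4, C3, StairA}.
Min-cut edges: Hall→C2 (3), Hall→Exit (10), C3→Exit (2); capacity 3 + 10 + 2 = 15.
This cut is saturated, so no flow can exceed 15.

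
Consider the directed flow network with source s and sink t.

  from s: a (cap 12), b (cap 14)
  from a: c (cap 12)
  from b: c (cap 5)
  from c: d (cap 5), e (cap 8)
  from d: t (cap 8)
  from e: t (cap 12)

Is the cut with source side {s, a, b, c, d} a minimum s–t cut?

Given cut capacity: 8 + 8 = 16.
Augment s→a→c→d→t: bottleneck 5, flow now 5.
Augment s→a→c→e→t: bottleneck 7, flow now 12.
Augment s→b→c→e→t: bottleneck 1, flow now 13.
No augmenting path remains; maximum flow = 13.
In the residual graph, reachable from s: {s, a, b, c}.
Min-cut edges: c→d (5), c→e (8); capacity 5 + 8 = 13.
Cut capacity 16 exceeds the max flow 13, so it is not minimum.

No — its capacity is 16, but the minimum cut has capacity 13.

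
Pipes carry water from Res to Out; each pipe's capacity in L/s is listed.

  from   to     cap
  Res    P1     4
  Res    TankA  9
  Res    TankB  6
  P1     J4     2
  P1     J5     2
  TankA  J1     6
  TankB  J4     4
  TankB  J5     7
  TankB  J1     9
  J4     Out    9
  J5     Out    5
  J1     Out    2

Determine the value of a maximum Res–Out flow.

Augment Res→P1→J4→Out: bottleneck 2, flow now 2.
Augment Res→P1→J5→Out: bottleneck 2, flow now 4.
Augment Res→TankA→J1→Out: bottleneck 2, flow now 6.
Augment Res→TankB→J4→Out: bottleneck 4, flow now 10.
Augment Res→TankB→J5→Out: bottleneck 2, flow now 12.
No augmenting path remains; maximum flow = 12.
In the residual graph, reachable from Res: {Res, TankA, J1}.
Min-cut edges: Res→P1 (4), Res→TankB (6), J1→Out (2); capacity 4 + 6 + 2 = 12.
This cut is saturated, so no flow can exceed 12.

12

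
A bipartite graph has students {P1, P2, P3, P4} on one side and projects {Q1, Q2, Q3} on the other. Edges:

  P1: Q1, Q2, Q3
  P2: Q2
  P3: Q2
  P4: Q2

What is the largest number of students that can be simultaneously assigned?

Unit-capacity flow: source→left, listed edges, right→sink; max matching = max flow.
Augmenting path P1→Q1 (+1); matched 1.
Augmenting path P2→Q2 (+1); matched 2.
No augmenting path remains; maximum matching = 2.
König certificate: {P1, Q2} is a vertex cover of size 2 (every listed pair touches it), so no matching can be larger.

2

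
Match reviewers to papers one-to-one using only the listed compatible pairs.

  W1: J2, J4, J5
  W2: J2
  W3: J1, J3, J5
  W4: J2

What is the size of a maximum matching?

3

Unit-capacity flow: source→left, listed edges, right→sink; max matching = max flow.
Augmenting path W1→J2 (+1); matched 1.
Augmenting path W3→J1 (+1); matched 2.
Augmenting path W2→J2→W1→J4 (+1); matched 3.
No augmenting path remains; maximum matching = 3.
König certificate: {W1, W3, J2} is a vertex cover of size 3 (every listed pair touches it), so no matching can be larger.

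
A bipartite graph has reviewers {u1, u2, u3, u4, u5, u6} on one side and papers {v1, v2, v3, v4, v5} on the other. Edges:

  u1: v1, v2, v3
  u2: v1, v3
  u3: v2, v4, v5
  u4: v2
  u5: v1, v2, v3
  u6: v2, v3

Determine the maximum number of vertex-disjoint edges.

4

Unit-capacity flow: source→left, listed edges, right→sink; max matching = max flow.
Augmenting path u1→v1 (+1); matched 1.
Augmenting path u2→v3 (+1); matched 2.
Augmenting path u3→v2 (+1); matched 3.
Augmenting path u4→v2→u3→v4 (+1); matched 4.
No augmenting path remains; maximum matching = 4.
König certificate: {u3, v1, v2, v3} is a vertex cover of size 4 (every listed pair touches it), so no matching can be larger.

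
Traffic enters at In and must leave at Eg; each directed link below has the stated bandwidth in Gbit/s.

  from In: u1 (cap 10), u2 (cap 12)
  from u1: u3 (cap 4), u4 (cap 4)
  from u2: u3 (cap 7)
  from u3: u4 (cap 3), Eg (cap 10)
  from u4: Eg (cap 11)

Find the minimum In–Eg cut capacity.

Augment In→u1→u3→Eg: bottleneck 4, flow now 4.
Augment In→u1→u4→Eg: bottleneck 4, flow now 8.
Augment In→u2→u3→Eg: bottleneck 6, flow now 14.
Augment In→u2→u3→u4→Eg: bottleneck 1, flow now 15.
No augmenting path remains; maximum flow = 15.
By max-flow min-cut, the minimum cut capacity equals the max flow.
In the residual graph, reachable from In: {In, u1, u2}.
Min-cut edges: u1→u3 (4), u1→u4 (4), u2→u3 (7); capacity 4 + 4 + 7 = 15.

15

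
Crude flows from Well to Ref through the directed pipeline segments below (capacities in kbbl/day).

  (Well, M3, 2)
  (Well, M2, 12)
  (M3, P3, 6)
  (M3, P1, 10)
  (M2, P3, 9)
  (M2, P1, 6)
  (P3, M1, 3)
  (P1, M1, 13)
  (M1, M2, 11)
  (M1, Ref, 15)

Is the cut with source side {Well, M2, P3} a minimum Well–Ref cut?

Given cut capacity: 2 + 6 + 3 = 11.
Augment Well→M3→P3→M1→Ref: bottleneck 2, flow now 2.
Augment Well→M2→P3→M1→Ref: bottleneck 1, flow now 3.
Augment Well→M2→P1→M1→Ref: bottleneck 6, flow now 9.
Augment Well→M2→P3→M3→P1→M1→Ref: bottleneck 2, flow now 11. (uses reverse residual edge)
No augmenting path remains; maximum flow = 11.
Cut capacity 11 equals the max flow, so it is a minimum cut.

Yes — it is a minimum cut (capacity 11).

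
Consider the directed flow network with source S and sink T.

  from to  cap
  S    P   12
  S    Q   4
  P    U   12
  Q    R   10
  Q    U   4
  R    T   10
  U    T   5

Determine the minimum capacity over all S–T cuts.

9

Augment S→P→U→T: bottleneck 5, flow now 5.
Augment S→Q→R→T: bottleneck 4, flow now 9.
No augmenting path remains; maximum flow = 9.
By max-flow min-cut, the minimum cut capacity equals the max flow.
In the residual graph, reachable from S: {S, P, U}.
Min-cut edges: S→Q (4), U→T (5); capacity 4 + 5 = 9.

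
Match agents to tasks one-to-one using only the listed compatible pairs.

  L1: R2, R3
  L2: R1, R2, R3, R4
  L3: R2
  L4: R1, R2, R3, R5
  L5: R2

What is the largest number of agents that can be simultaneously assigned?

Unit-capacity flow: source→left, listed edges, right→sink; max matching = max flow.
Augmenting path L1→R2 (+1); matched 1.
Augmenting path L2→R1 (+1); matched 2.
Augmenting path L4→R3 (+1); matched 3.
Augmenting path L3→R2→L1→R3→L4→R5 (+1); matched 4.
No augmenting path remains; maximum matching = 4.
König certificate: {L1, L2, L4, R2} is a vertex cover of size 4 (every listed pair touches it), so no matching can be larger.

4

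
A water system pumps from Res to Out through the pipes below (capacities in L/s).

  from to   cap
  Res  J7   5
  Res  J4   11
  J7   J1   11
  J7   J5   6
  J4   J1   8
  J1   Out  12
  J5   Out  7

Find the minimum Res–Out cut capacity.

13

Augment Res→J7→J1→Out: bottleneck 5, flow now 5.
Augment Res→J4→J1→Out: bottleneck 7, flow now 12.
Augment Res→J4→J1→J7→J5→Out: bottleneck 1, flow now 13. (uses reverse residual edge)
No augmenting path remains; maximum flow = 13.
By max-flow min-cut, the minimum cut capacity equals the max flow.
In the residual graph, reachable from Res: {Res, J4}.
Min-cut edges: Res→J7 (5), J4→J1 (8); capacity 5 + 8 = 13.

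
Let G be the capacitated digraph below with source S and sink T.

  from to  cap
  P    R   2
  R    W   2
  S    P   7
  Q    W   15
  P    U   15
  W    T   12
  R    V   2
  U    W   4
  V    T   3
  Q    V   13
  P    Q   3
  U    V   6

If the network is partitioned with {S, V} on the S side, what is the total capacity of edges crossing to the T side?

Edges leaving {S, V}: S→P (7), V→T (3).
Cut capacity = 7 + 3 = 10.

10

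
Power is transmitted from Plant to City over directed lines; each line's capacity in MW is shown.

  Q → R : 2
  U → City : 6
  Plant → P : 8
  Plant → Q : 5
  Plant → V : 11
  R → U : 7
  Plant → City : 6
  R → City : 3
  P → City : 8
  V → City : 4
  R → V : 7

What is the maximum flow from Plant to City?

20

Augment Plant→City: bottleneck 6, flow now 6.
Augment Plant→P→City: bottleneck 8, flow now 14.
Augment Plant→V→City: bottleneck 4, flow now 18.
Augment Plant→Q→R→City: bottleneck 2, flow now 20.
No augmenting path remains; maximum flow = 20.
In the residual graph, reachable from Plant: {Plant, Q, V}.
Min-cut edges: Plant→P (8), Plant→City (6), Q→R (2), V→City (4); capacity 8 + 6 + 2 + 4 = 20.
This cut is saturated, so no flow can exceed 20.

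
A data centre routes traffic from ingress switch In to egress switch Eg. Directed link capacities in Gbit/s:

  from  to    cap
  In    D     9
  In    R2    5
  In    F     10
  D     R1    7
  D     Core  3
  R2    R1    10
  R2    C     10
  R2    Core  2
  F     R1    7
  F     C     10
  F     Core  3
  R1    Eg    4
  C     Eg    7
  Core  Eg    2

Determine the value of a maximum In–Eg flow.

Augment In→D→R1→Eg: bottleneck 4, flow now 4.
Augment In→D→Core→Eg: bottleneck 2, flow now 6.
Augment In→R2→C→Eg: bottleneck 5, flow now 11.
Augment In→F→C→Eg: bottleneck 2, flow now 13.
No augmenting path remains; maximum flow = 13.
In the residual graph, reachable from In: {In, D, R2, F, R1, C, Core}.
Min-cut edges: R1→Eg (4), C→Eg (7), Core→Eg (2); capacity 4 + 7 + 2 = 13.
This cut is saturated, so no flow can exceed 13.

13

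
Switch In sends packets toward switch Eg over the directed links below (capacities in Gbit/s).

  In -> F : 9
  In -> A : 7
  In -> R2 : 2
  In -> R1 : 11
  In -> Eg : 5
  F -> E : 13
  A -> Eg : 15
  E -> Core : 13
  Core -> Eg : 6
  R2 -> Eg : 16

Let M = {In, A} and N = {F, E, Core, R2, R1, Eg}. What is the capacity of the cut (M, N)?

Edges leaving {In, A}: In→F (9), In→R2 (2), In→R1 (11), In→Eg (5), A→Eg (15).
Cut capacity = 9 + 2 + 11 + 5 + 15 = 42.

42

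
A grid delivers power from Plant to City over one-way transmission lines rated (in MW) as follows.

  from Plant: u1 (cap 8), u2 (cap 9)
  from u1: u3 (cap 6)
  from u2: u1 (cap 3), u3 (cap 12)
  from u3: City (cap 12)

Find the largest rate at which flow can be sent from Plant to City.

Augment Plant→u1→u3→City: bottleneck 6, flow now 6.
Augment Plant→u2→u3→City: bottleneck 6, flow now 12.
No augmenting path remains; maximum flow = 12.
In the residual graph, reachable from Plant: {Plant, u1, u2, u3}.
Min-cut edges: u3→City (12); capacity 12 = 12.
This cut is saturated, so no flow can exceed 12.

12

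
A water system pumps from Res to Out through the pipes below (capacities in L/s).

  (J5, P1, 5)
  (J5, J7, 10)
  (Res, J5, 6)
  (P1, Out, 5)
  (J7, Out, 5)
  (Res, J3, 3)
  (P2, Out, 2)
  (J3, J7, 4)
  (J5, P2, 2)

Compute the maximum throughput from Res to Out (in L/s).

9

Augment Res→J5→P2→Out: bottleneck 2, flow now 2.
Augment Res→J5→J7→Out: bottleneck 4, flow now 6.
Augment Res→J3→J7→Out: bottleneck 1, flow now 7.
Augment Res→J3→J7→J5→P1→Out: bottleneck 2, flow now 9. (uses reverse residual edge)
No augmenting path remains; maximum flow = 9.
In the residual graph, reachable from Res: {Res}.
Min-cut edges: Res→J5 (6), Res→J3 (3); capacity 6 + 3 = 9.
This cut is saturated, so no flow can exceed 9.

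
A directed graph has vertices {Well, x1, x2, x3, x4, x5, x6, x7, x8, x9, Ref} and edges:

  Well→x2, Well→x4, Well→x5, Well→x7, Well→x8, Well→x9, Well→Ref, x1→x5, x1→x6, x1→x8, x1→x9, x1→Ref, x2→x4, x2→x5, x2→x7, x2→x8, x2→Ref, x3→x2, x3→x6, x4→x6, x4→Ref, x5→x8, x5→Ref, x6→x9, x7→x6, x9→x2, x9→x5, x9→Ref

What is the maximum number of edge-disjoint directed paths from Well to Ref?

Assign every edge capacity 1; by Menger, the answer equals the max flow.
Path Well→Ref (+1); total 1.
Path Well→x2→Ref (+1); total 2.
Path Well→x4→Ref (+1); total 3.
Path Well→x5→Ref (+1); total 4.
Path Well→x9→Ref (+1); total 5.
No residual Well→Ref path; max flow = 5.
Certifying cut of size 5: {Well→Ref, x2→Ref, x4→Ref, x5→Ref, x9→Ref}.

5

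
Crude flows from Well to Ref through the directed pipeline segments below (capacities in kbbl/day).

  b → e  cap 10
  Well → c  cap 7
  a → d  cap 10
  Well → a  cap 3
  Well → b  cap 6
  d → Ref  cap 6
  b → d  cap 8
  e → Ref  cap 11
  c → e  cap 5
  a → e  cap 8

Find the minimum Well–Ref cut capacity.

Augment Well→a→d→Ref: bottleneck 3, flow now 3.
Augment Well→b→d→Ref: bottleneck 3, flow now 6.
Augment Well→b→e→Ref: bottleneck 3, flow now 9.
Augment Well→c→e→Ref: bottleneck 5, flow now 14.
No augmenting path remains; maximum flow = 14.
By max-flow min-cut, the minimum cut capacity equals the max flow.
In the residual graph, reachable from Well: {Well, c}.
Min-cut edges: Well→a (3), Well→b (6), c→e (5); capacity 3 + 6 + 5 = 14.

14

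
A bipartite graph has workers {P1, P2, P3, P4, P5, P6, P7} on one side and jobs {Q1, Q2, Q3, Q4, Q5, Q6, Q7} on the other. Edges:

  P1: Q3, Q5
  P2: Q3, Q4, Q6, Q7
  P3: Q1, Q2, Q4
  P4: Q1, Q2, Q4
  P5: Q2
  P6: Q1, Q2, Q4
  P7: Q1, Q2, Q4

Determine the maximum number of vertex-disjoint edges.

5

Unit-capacity flow: source→left, listed edges, right→sink; max matching = max flow.
Augmenting path P1→Q3 (+1); matched 1.
Augmenting path P2→Q4 (+1); matched 2.
Augmenting path P3→Q1 (+1); matched 3.
Augmenting path P4→Q2 (+1); matched 4.
Augmenting path P6→Q4→P2→Q6 (+1); matched 5.
No augmenting path remains; maximum matching = 5.
König certificate: {P1, P2, Q1, Q2, Q4} is a vertex cover of size 5 (every listed pair touches it), so no matching can be larger.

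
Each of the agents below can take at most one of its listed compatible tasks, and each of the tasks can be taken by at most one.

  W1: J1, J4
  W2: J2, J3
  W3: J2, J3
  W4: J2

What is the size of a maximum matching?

3

Unit-capacity flow: source→left, listed edges, right→sink; max matching = max flow.
Augmenting path W1→J1 (+1); matched 1.
Augmenting path W2→J2 (+1); matched 2.
Augmenting path W3→J3 (+1); matched 3.
No augmenting path remains; maximum matching = 3.
König certificate: {W1, J2, J3} is a vertex cover of size 3 (every listed pair touches it), so no matching can be larger.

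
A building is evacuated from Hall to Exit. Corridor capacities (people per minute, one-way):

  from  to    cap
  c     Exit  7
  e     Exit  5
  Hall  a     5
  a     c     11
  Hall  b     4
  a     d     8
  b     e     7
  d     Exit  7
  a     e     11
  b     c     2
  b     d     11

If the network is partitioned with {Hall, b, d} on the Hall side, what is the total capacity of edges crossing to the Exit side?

Edges leaving {Hall, b, d}: Hall→a (5), b→c (2), b→e (7), d→Exit (7).
Cut capacity = 5 + 2 + 7 + 7 = 21.

21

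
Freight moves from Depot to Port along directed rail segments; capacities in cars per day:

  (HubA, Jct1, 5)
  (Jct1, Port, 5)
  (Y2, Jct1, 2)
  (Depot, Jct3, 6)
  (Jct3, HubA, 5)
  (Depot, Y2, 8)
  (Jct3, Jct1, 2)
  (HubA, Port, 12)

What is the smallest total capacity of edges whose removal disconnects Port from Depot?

Augment Depot→Jct3→HubA→Port: bottleneck 5, flow now 5.
Augment Depot→Jct3→Jct1→Port: bottleneck 1, flow now 6.
Augment Depot→Y2→Jct1→Port: bottleneck 2, flow now 8.
No augmenting path remains; maximum flow = 8.
By max-flow min-cut, the minimum cut capacity equals the max flow.
In the residual graph, reachable from Depot: {Depot, Y2}.
Min-cut edges: Depot→Jct3 (6), Y2→Jct1 (2); capacity 6 + 2 = 8.

8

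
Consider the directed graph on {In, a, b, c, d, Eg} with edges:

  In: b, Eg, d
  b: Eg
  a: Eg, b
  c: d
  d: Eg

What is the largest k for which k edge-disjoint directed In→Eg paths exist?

Assign every edge capacity 1; by Menger, the answer equals the max flow.
Path In→Eg (+1); total 1.
Path In→b→Eg (+1); total 2.
Path In→d→Eg (+1); total 3.
No residual In→Eg path; max flow = 3.
Certifying cut of size 3: {In→Eg, In→b, In→d}.

3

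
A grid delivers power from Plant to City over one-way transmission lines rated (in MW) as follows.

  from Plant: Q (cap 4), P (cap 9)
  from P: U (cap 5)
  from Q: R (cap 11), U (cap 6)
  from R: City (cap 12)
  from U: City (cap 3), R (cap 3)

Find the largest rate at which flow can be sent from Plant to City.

9

Augment Plant→P→U→City: bottleneck 3, flow now 3.
Augment Plant→Q→R→City: bottleneck 4, flow now 7.
Augment Plant→P→U→R→City: bottleneck 2, flow now 9.
No augmenting path remains; maximum flow = 9.
In the residual graph, reachable from Plant: {Plant, P}.
Min-cut edges: Plant→Q (4), P→U (5); capacity 4 + 5 = 9.
This cut is saturated, so no flow can exceed 9.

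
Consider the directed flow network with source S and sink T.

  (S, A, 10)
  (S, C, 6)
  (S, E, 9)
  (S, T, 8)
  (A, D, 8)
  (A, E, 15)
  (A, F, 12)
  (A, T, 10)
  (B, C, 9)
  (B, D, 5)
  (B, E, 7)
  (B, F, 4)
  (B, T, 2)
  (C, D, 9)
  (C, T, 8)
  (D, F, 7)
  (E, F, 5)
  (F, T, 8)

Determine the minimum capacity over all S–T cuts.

29

Augment S→T: bottleneck 8, flow now 8.
Augment S→A→T: bottleneck 10, flow now 18.
Augment S→C→T: bottleneck 6, flow now 24.
Augment S→E→F→T: bottleneck 5, flow now 29.
No augmenting path remains; maximum flow = 29.
By max-flow min-cut, the minimum cut capacity equals the max flow.
In the residual graph, reachable from S: {S, E}.
Min-cut edges: S→A (10), S→C (6), S→T (8), E→F (5); capacity 10 + 6 + 8 + 5 = 29.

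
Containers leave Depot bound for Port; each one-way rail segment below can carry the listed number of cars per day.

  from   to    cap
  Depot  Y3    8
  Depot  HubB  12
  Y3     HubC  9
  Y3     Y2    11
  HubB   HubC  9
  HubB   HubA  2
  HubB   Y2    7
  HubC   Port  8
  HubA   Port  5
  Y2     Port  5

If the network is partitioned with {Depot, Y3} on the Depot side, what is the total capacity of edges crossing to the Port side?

32

Edges leaving {Depot, Y3}: Depot→HubB (12), Y3→HubC (9), Y3→Y2 (11).
Cut capacity = 12 + 9 + 11 = 32.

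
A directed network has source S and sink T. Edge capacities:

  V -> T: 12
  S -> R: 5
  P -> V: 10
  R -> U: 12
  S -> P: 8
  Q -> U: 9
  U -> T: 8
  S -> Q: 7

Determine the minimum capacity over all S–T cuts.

16

Augment S→P→V→T: bottleneck 8, flow now 8.
Augment S→Q→U→T: bottleneck 7, flow now 15.
Augment S→R→U→T: bottleneck 1, flow now 16.
No augmenting path remains; maximum flow = 16.
By max-flow min-cut, the minimum cut capacity equals the max flow.
In the residual graph, reachable from S: {S, Q, R, U}.
Min-cut edges: S→P (8), U→T (8); capacity 8 + 8 = 16.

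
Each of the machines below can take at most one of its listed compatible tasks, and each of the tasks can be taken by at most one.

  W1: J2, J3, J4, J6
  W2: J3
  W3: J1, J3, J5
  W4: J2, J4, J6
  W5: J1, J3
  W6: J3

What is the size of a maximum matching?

Unit-capacity flow: source→left, listed edges, right→sink; max matching = max flow.
Augmenting path W1→J2 (+1); matched 1.
Augmenting path W2→J3 (+1); matched 2.
Augmenting path W3→J1 (+1); matched 3.
Augmenting path W4→J4 (+1); matched 4.
Augmenting path W5→J1→W3→J5 (+1); matched 5.
No augmenting path remains; maximum matching = 5.
König certificate: {W1, W3, W4, W5, J3} is a vertex cover of size 5 (every listed pair touches it), so no matching can be larger.

5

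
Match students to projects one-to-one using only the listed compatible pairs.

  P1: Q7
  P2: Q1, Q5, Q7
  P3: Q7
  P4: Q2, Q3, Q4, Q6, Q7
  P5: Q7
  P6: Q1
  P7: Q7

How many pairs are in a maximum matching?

4

Unit-capacity flow: source→left, listed edges, right→sink; max matching = max flow.
Augmenting path P1→Q7 (+1); matched 1.
Augmenting path P2→Q1 (+1); matched 2.
Augmenting path P4→Q2 (+1); matched 3.
Augmenting path P6→Q1→P2→Q5 (+1); matched 4.
No augmenting path remains; maximum matching = 4.
König certificate: {P2, P4, P6, Q7} is a vertex cover of size 4 (every listed pair touches it), so no matching can be larger.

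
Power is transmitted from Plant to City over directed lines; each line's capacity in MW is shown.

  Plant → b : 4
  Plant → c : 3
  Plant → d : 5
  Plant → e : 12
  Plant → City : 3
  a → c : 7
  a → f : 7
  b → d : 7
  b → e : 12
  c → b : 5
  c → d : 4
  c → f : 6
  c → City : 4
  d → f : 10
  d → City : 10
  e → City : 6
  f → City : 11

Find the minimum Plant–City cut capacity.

Augment Plant→City: bottleneck 3, flow now 3.
Augment Plant→c→City: bottleneck 3, flow now 6.
Augment Plant→d→City: bottleneck 5, flow now 11.
Augment Plant→e→City: bottleneck 6, flow now 17.
Augment Plant→b→d→City: bottleneck 4, flow now 21.
No augmenting path remains; maximum flow = 21.
By max-flow min-cut, the minimum cut capacity equals the max flow.
In the residual graph, reachable from Plant: {Plant, e}.
Min-cut edges: Plant→b (4), Plant→c (3), Plant→d (5), Plant→City (3), e→City (6); capacity 4 + 3 + 5 + 3 + 6 = 21.

21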